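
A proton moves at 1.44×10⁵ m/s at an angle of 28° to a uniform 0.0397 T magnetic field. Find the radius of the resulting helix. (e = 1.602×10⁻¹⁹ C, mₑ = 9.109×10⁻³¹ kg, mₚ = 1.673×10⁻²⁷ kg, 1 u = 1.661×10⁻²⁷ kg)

v⊥ = v sinθ = 1.44×10⁵·sin28° ≈ 6.760×10⁴ m/s.
r = m v⊥/(|q|B) = (1.673×10⁻²⁷)(6.760×10⁴)/((1.602×10⁻¹⁹)(0.0397)) ≈ 0.0178 m.

r ≈ 0.0178 m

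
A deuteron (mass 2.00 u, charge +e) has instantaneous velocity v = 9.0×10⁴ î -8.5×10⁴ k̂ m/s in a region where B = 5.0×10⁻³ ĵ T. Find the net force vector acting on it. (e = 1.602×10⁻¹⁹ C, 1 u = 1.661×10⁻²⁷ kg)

v×B = (425, 0, 450) N/C.
F = q v×B = (1.602×10⁻¹⁹ C)·(425, 0, 450) = (6.81×10⁻¹⁷, 0, 7.21×10⁻¹⁷) N.

F ≈ (6.81×10⁻¹⁷, 0, 7.21×10⁻¹⁷) N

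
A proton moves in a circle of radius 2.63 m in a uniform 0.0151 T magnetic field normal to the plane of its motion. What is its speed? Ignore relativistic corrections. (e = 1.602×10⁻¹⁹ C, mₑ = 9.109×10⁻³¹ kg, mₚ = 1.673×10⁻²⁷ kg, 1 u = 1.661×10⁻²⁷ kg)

From |q|vB = mv²/r, v = |q|Br/m.
v = (1.602×10⁻¹⁹)(0.0151)(2.63)/1.673×10⁻²⁷ ≈ 3.80×10⁶ m/s.

v ≈ 3.80×10⁶ m/s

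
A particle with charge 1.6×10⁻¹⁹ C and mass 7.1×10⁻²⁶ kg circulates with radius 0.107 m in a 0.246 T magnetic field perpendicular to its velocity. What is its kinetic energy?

KE ≈ 780 eV

v = |q|Br/m, then KE = ½mv² = (qBr)²/(2m).
v = (1.6×10⁻¹⁹)(0.246)(0.107)/7.1×10⁻²⁶ ≈ 5.932×10⁴ m/s.
KE = ½(7.1×10⁻²⁶)(5.932×10⁴)² ≈ 1.25×10⁻¹⁶ J = 780 eV.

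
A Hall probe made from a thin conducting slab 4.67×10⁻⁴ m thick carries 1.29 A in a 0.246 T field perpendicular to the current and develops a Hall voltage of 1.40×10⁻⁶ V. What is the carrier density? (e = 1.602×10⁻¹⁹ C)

n ≈ 3.03×10²⁷ m⁻³

From V_H = IB/(n e t), n = IB/(V_H e t).
n = (1.29)(0.246)/((1.40×10⁻⁶)(1.602×10⁻¹⁹)(4.67×10⁻⁴)) ≈ 3.03×10²⁷ m⁻³.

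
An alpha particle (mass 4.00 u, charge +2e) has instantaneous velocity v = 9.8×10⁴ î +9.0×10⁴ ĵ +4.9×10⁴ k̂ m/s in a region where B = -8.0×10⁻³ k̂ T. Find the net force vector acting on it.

v×B = (-720, 784, 0) N/C.
F = q v×B = (3.204×10⁻¹⁹ C)·(-720, 784, 0) = (-2.31×10⁻¹⁶, 2.51×10⁻¹⁶, 0) N.

F ≈ (-2.31×10⁻¹⁶, 2.51×10⁻¹⁶, 0) N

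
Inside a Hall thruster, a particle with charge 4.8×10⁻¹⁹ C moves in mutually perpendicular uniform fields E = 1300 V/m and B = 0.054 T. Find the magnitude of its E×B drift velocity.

The E×B drift speed is v_d = E/B.
v_d = 1300/0.054 = 2.4×10⁴ m/s.

v_d ≈ 2.4×10⁴ m/s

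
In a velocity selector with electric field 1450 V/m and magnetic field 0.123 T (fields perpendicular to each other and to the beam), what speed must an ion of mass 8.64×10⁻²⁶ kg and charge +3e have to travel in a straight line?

Zero net Lorentz force requires |qE| = |q v×B|, i.e. E = vB.
v = E/B = 1450/0.123 = 1.18×10⁴ m/s.
The result is independent of the particle's charge and mass.

v = 1.18×10⁴ m/s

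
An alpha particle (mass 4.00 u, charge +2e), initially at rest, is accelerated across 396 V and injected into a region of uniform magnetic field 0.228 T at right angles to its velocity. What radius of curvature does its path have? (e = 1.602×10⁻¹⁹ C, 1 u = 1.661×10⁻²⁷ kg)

r ≈ 0.0178 m

Acceleration: |q|V = ½mv² ⇒ v = √(2|q|V/m) = √(2·3.204×10⁻¹⁹·396/6.644×10⁻²⁷) ≈ 1.954×10⁵ m/s.
In the field: r = mv/(|q|B) = (6.644×10⁻²⁷)(1.954×10⁵)/((3.204×10⁻¹⁹)(0.228)) ≈ 0.0178 m.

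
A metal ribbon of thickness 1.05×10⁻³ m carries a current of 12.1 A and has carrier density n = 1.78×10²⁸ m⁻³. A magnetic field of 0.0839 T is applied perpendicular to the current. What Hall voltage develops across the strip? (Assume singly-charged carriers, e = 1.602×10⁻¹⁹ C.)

V_H ≈ 3.39×10⁻⁷ V

V_H = IB/(n e t).
V_H = (12.1)(0.0839)/((1.78×10²⁸)(1.602×10⁻¹⁹)(1.05×10⁻³)) ≈ 3.39×10⁻⁷ V.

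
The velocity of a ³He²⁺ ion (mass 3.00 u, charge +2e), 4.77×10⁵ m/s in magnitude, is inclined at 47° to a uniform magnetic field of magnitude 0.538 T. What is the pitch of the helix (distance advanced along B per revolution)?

p ≈ 0.0591 m

v∥ = v cosθ = 4.77×10⁵·cos47° ≈ 3.253×10⁵ m/s.
T = 2πm/(|q|B) = 2π(4.983×10⁻²⁷)/((3.204×10⁻¹⁹)(0.538)) ≈ 1.816×10⁻⁷ s.
pitch = v∥ T = (3.253×10⁵)(1.816×10⁻⁷) ≈ 0.0591 m.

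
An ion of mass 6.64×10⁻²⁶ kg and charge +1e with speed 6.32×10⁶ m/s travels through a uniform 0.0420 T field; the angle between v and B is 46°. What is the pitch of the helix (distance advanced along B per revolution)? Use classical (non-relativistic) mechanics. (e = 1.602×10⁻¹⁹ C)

v∥ = v cosθ = 6.32×10⁶·cos46° ≈ 4.390×10⁶ m/s.
T = 2πm/(|q|B) = 2π(6.64×10⁻²⁶)/((1.602×10⁻¹⁹)(0.0420)) ≈ 6.201×10⁻⁵ s.
pitch = v∥ T = (4.390×10⁶)(6.201×10⁻⁵) ≈ 272 m.

p ≈ 272 m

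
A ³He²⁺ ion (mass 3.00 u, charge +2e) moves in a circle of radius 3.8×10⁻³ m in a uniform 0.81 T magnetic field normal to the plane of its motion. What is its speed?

v ≈ 2.0×10⁵ m/s

From |q|vB = mv²/r, v = |q|Br/m.
v = (3.204×10⁻¹⁹)(0.81)(3.8×10⁻³)/4.983×10⁻²⁷ ≈ 2.0×10⁵ m/s.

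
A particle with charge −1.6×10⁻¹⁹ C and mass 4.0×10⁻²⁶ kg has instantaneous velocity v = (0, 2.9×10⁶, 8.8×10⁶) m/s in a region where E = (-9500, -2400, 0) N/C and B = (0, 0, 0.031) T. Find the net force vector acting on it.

F ≈ (-1.29×10⁻¹⁴, 3.84×10⁻¹⁶, 0) N

v×B = (8.99×10⁴, 0, 0) N/C.
E + v×B = (8.04×10⁴, -2400, 0) N/C.
F = q(E + v×B) = (−1.6×10⁻¹⁹ C)·(8.04×10⁴, -2400, 0) = (-1.29×10⁻¹⁴, 3.84×10⁻¹⁶, 0) N.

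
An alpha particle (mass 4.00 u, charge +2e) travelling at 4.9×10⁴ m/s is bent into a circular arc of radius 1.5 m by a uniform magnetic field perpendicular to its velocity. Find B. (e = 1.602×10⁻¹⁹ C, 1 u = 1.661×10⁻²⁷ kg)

From |q|vB = mv²/r, B = mv/(|q|r).
B = (6.644×10⁻²⁷)(4.9×10⁴)/((3.204×10⁻¹⁹)(1.5)) ≈ 6.8×10⁻⁴ T.

B ≈ 6.8×10⁻⁴ T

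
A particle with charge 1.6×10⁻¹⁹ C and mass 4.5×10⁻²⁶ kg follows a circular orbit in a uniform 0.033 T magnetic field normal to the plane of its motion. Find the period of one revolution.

The cyclotron period depends only on m, q, B: T = 2πm/(|q|B).
T = 2π(4.5×10⁻²⁶)/((1.6×10⁻¹⁹)(0.033)) ≈ 5.4×10⁻⁵ s.

T ≈ 5.4×10⁻⁵ s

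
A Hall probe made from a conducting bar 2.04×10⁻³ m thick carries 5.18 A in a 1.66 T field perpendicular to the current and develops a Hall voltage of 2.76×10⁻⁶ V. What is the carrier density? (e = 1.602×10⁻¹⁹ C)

From V_H = IB/(n e t), n = IB/(V_H e t).
n = (5.18)(1.66)/((2.76×10⁻⁶)(1.602×10⁻¹⁹)(2.04×10⁻³)) ≈ 9.53×10²⁷ m⁻³.

n ≈ 9.53×10²⁷ m⁻³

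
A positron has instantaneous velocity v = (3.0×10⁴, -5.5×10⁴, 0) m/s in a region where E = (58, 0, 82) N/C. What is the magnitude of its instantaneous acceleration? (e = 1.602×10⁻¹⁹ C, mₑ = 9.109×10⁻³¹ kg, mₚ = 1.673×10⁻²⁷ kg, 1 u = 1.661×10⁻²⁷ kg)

Only an electric field acts, so F = qE = (1.602×10⁻¹⁹ C)·(58.0, 0, 82.0) = (9.29×10⁻¹⁸, 0, 1.31×10⁻¹⁷) N.
|a| = |F|/m = 1.609×10⁻¹⁷/9.109×10⁻³¹ ≈ 1.77×10¹³ m/s².

|a| ≈ 1.77×10¹³ m/s²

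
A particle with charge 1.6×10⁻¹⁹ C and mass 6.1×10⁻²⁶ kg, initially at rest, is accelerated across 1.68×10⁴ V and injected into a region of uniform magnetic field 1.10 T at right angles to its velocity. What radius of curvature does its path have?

r ≈ 0.103 m

Acceleration: |q|V = ½mv² ⇒ v = √(2|q|V/m) = √(2·1.6×10⁻¹⁹·1.68×10⁴/6.1×10⁻²⁶) ≈ 2.969×10⁵ m/s.
In the field: r = mv/(|q|B) = (6.1×10⁻²⁶)(2.969×10⁵)/((1.6×10⁻¹⁹)(1.10)) ≈ 0.103 m.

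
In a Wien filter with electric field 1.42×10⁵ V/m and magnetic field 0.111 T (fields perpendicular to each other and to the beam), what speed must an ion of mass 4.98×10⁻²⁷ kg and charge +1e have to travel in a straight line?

Zero net Lorentz force requires |qE| = |q v×B|, i.e. E = vB.
v = E/B = 1.42×10⁵/0.111 = 1.28×10⁶ m/s.

v = 1.28×10⁶ m/s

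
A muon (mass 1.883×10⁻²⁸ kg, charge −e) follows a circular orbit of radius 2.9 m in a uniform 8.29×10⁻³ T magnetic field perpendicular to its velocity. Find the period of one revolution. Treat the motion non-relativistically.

T ≈ 8.91×10⁻⁷ s

The cyclotron period depends only on m, q, B: T = 2πm/(|q|B).
T = 2π(1.883×10⁻²⁸)/((1.602×10⁻¹⁹)(8.29×10⁻³)) ≈ 8.91×10⁻⁷ s.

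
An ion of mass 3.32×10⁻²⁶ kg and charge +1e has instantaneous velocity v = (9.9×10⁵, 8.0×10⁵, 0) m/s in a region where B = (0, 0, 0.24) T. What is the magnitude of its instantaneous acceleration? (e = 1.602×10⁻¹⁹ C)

|a| ≈ 1.47×10¹² m/s²

v×B = (1.92×10⁵, -2.38×10⁵, 0) N/C.
F = q v×B = (1.602×10⁻¹⁹ C)·(1.92×10⁵, -2.38×10⁵, 0) = (3.08×10⁻¹⁴, -3.81×10⁻¹⁴, 0) N.
|a| = |F|/m = 4.894×10⁻¹⁴/3.32×10⁻²⁶ ≈ 1.47×10¹² m/s².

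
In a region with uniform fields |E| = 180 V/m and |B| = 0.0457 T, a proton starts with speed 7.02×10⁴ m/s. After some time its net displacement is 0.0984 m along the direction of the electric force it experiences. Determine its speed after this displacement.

B does no work; ΔKE = |q|E d.
½mv_f² = ½mv₀² + |q|Ed = ½(1.673×10⁻²⁷)(7.02×10⁴)² + (1.602×10⁻¹⁹)(180)(0.0984) ≈ 4.122×10⁻¹⁸ J + 2.837×10⁻¹⁸ J ≈ 6.960×10⁻¹⁸ J.
v_f = √(2·6.960×10⁻¹⁸/1.673×10⁻²⁷) ≈ 9.12×10⁴ m/s.

v_f ≈ 9.12×10⁴ m/s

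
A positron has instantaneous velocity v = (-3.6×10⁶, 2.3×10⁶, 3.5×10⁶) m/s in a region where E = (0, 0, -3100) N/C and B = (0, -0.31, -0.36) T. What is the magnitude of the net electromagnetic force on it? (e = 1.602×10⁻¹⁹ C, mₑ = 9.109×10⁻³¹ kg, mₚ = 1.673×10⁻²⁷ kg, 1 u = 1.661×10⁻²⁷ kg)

|F| ≈ 2.77×10⁻¹³ N

v×B = (2.57×10⁵, -1.30×10⁶, 1.12×10⁶) N/C.
E + v×B = (2.57×10⁵, -1.30×10⁶, 1.11×10⁶) N/C.
F = q(E + v×B) = (1.602×10⁻¹⁹ C)·(2.57×10⁵, -1.30×10⁶, 1.11×10⁶) = (4.12×10⁻¹⁴, -2.08×10⁻¹³, 1.78×10⁻¹³) N.
|F| = 2.77×10⁻¹³ N.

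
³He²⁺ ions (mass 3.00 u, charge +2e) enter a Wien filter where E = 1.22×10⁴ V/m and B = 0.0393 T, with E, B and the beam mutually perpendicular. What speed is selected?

Straight-line motion ⇒ electric and magnetic forces cancel, so E = vB.
v = E/B = 1.22×10⁴/0.0393 = 3.10×10⁵ m/s.
The result is independent of the particle's charge and mass.

v = 3.10×10⁵ m/s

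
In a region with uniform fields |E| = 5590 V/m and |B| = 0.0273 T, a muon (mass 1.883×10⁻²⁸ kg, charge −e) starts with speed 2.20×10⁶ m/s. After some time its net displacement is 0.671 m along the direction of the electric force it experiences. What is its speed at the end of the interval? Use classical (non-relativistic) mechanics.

B does no work; ΔKE = |q|E d.
½mv_f² = ½mv₀² + |q|Ed = ½(1.883×10⁻²⁸)(2.20×10⁶)² + (1.602×10⁻¹⁹)(5590)(0.671) ≈ 4.557×10⁻¹⁶ J + 6.009×10⁻¹⁶ J ≈ 1.057×10⁻¹⁵ J.
v_f = √(2·1.057×10⁻¹⁵/1.883×10⁻²⁸) ≈ 3.35×10⁶ m/s.

v_f ≈ 3.35×10⁶ m/s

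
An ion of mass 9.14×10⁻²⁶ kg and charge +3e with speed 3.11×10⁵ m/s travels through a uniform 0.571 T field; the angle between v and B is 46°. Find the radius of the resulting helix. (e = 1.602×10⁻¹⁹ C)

v⊥ = v sinθ = 3.11×10⁵·sin46° ≈ 2.237×10⁵ m/s.
r = m v⊥/(|q|B) = (9.14×10⁻²⁶)(2.237×10⁵)/((4.806×10⁻¹⁹)(0.571)) ≈ 0.0745 m.

r ≈ 0.0745 m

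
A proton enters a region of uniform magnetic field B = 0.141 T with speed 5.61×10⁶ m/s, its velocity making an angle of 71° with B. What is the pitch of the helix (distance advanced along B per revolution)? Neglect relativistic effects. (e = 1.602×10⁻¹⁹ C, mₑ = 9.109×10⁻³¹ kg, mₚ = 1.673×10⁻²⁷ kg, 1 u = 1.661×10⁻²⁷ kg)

p ≈ 0.850 m

v∥ = v cosθ = 5.61×10⁶·cos71° ≈ 1.826×10⁶ m/s.
T = 2πm/(|q|B) = 2π(1.673×10⁻²⁷)/((1.602×10⁻¹⁹)(0.141)) ≈ 4.654×10⁻⁷ s.
pitch = v∥ T = (1.826×10⁶)(4.654×10⁻⁷) ≈ 0.850 m.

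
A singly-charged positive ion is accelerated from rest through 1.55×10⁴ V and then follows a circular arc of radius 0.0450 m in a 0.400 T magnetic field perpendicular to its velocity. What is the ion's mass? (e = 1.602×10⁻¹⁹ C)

m ≈ 1.67×10⁻²⁷ kg

Combine |q|V = ½mv² and r = mv/(|q|B): eliminate v to get m = qB²r²/(2V).
m = (1.602×10⁻¹⁹)(0.400)²(0.0450)²/(2·1.55×10⁴) ≈ 1.67×10⁻²⁷ kg.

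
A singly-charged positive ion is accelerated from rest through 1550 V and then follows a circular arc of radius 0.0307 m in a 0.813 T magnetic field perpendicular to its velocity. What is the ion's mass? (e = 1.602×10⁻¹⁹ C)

m ≈ 3.22×10⁻²⁶ kg

Combine |q|V = ½mv² and r = mv/(|q|B): eliminate v to get m = qB²r²/(2V).
m = (1.602×10⁻¹⁹)(0.813)²(0.0307)²/(2·1550) ≈ 3.22×10⁻²⁶ kg.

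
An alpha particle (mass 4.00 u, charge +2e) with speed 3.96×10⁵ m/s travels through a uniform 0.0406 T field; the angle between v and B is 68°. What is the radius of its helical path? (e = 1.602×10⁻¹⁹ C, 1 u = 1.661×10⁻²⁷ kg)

r ≈ 0.188 m

v⊥ = v sinθ = 3.96×10⁵·sin68° ≈ 3.672×10⁵ m/s.
r = m v⊥/(|q|B) = (6.644×10⁻²⁷)(3.672×10⁵)/((3.204×10⁻¹⁹)(0.0406)) ≈ 0.188 m.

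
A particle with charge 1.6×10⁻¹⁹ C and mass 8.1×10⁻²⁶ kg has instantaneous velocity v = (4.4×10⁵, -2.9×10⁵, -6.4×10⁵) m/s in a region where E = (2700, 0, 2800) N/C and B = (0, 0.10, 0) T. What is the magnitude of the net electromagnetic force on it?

v×B = (6.40×10⁴, 0, 4.40×10⁴) N/C.
E + v×B = (6.67×10⁴, 0, 4.68×10⁴) N/C.
F = q(E + v×B) = (1.6×10⁻¹⁹ C)·(6.67×10⁴, 0, 4.68×10⁴) = (1.07×10⁻¹⁴, 0, 7.49×10⁻¹⁵) N.
|F| = 1.30×10⁻¹⁴ N.

|F| ≈ 1.30×10⁻¹⁴ N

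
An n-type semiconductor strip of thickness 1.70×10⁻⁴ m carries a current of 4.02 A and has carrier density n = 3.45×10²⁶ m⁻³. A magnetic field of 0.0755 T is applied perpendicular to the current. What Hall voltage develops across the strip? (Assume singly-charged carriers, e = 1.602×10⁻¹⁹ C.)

V_H = IB/(n e t).
V_H = (4.02)(0.0755)/((3.45×10²⁶)(1.602×10⁻¹⁹)(1.70×10⁻⁴)) ≈ 3.23×10⁻⁵ V.

V_H ≈ 3.23×10⁻⁵ V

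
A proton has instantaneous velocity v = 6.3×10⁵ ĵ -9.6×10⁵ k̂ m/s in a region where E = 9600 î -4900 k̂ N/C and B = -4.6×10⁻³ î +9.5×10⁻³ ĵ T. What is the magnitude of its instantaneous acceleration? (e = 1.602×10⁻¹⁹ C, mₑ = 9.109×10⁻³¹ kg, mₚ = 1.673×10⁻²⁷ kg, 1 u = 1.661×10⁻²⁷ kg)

|a| ≈ 1.85×10¹² m/s²

v×B = (9120, 4420, 2900) N/C.
E + v×B = (1.87×10⁴, 4420, -2000) N/C.
F = q(E + v×B) = (1.602×10⁻¹⁹ C)·(1.87×10⁴, 4420, -2000) = (3.00×10⁻¹⁵, 7.07×10⁻¹⁶, -3.21×10⁻¹⁶) N.
|a| = |F|/m = 3.098×10⁻¹⁵/1.673×10⁻²⁷ ≈ 1.85×10¹² m/s².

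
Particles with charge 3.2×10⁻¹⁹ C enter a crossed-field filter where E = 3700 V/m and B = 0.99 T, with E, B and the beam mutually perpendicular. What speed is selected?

For undeflected motion the electric and magnetic forces balance: qE = qvB.
v = E/B = 3700/0.99 = 3700 m/s.

v = 3700 m/s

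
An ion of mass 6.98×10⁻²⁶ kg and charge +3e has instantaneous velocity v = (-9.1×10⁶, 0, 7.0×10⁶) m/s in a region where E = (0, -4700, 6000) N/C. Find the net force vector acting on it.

Only an electric field acts, so F = qE = (4.806×10⁻¹⁹ C)·(0, -4700, 6000) = (0, -2.26×10⁻¹⁵, 2.88×10⁻¹⁵) N.

F ≈ (0, -2.26×10⁻¹⁵, 2.88×10⁻¹⁵) N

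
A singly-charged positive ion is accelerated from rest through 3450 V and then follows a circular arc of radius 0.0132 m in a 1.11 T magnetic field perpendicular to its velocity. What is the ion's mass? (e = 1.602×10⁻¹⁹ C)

Combine |q|V = ½mv² and r = mv/(|q|B): eliminate v to get m = qB²r²/(2V).
m = (1.602×10⁻¹⁹)(1.11)²(0.0132)²/(2·3450) ≈ 4.98×10⁻²⁷ kg.

m ≈ 4.98×10⁻²⁷ kg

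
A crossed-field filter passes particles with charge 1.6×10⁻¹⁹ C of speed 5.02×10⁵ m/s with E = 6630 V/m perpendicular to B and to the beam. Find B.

Balance of forces in the selector: qE = qvB ⇒ B = E/v.
B = 6630/5.02×10⁵ = 0.0132 T.

B = 0.0132 T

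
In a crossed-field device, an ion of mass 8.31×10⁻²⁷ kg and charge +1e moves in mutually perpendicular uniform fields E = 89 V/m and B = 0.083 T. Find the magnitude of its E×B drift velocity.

The steady drift has the magnetic force balancing the electric force, so v_d = E/B.
v_d = 89/0.083 = 1100 m/s.

v_d ≈ 1100 m/s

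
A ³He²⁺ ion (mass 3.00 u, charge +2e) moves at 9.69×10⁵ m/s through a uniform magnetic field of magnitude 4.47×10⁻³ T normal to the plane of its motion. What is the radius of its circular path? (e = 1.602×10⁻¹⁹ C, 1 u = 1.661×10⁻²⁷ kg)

r ≈ 3.37 m

The magnetic force provides the centripetal force: |q|vB = mv²/r.
r = mv/(|q|B) = (4.983×10⁻²⁷)(9.69×10⁵)/((3.204×10⁻¹⁹)(4.47×10⁻³)) ≈ 3.37 m.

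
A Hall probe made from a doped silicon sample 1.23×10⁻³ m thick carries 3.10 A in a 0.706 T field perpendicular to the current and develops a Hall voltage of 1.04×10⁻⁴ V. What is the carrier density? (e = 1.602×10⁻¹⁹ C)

From V_H = IB/(n e t), n = IB/(V_H e t).
n = (3.10)(0.706)/((1.04×10⁻⁴)(1.602×10⁻¹⁹)(1.23×10⁻³)) ≈ 1.07×10²⁶ m⁻³.

n ≈ 1.07×10²⁶ m⁻³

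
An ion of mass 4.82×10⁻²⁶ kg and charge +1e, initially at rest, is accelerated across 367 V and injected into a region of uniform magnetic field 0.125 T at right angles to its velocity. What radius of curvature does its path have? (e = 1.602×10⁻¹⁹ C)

r ≈ 0.119 m

Acceleration: |q|V = ½mv² ⇒ v = √(2|q|V/m) = √(2·1.602×10⁻¹⁹·367/4.82×10⁻²⁶) ≈ 4.939×10⁴ m/s.
In the field: r = mv/(|q|B) = (4.82×10⁻²⁶)(4.939×10⁴)/((1.602×10⁻¹⁹)(0.125)) ≈ 0.119 m.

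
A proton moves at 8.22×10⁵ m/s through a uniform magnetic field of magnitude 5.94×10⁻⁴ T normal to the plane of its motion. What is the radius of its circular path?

The magnetic force provides the centripetal force: |q|vB = mv²/r.
r = mv/(|q|B) = (1.673×10⁻²⁷)(8.22×10⁵)/((1.602×10⁻¹⁹)(5.94×10⁻⁴)) ≈ 14.5 m.

r ≈ 14.5 m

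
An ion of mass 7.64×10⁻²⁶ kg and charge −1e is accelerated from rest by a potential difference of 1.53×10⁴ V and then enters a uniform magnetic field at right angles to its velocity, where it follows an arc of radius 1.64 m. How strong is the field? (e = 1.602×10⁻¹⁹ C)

B ≈ 0.0737 T

v = √(2|q|V/m) = √(2·1.602×10⁻¹⁹·1.53×10⁴/7.64×10⁻²⁶) ≈ 2.533×10⁵ m/s.
B = mv/(|q|r) = (7.64×10⁻²⁶)(2.533×10⁵)/((1.602×10⁻¹⁹)(1.64)) ≈ 0.0737 T.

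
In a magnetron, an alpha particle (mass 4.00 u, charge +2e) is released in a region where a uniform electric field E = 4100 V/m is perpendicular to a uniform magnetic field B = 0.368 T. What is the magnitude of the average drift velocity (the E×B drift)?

v_d ≈ 1.11×10⁴ m/s

The steady drift has the magnetic force balancing the electric force, so v_d = E/B.
v_d = 4100/0.368 = 1.11×10⁴ m/s.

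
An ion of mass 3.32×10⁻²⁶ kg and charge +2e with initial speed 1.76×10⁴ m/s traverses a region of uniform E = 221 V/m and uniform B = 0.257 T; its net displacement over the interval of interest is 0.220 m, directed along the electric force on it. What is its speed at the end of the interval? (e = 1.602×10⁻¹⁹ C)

v_f ≈ 3.53×10⁴ m/s

B does no work; ΔKE = |q|E d.
½mv_f² = ½mv₀² + |q|Ed = ½(3.32×10⁻²⁶)(1.76×10⁴)² + (3.204×10⁻¹⁹)(221)(0.220) ≈ 5.142×10⁻¹⁸ J + 1.558×10⁻¹⁷ J ≈ 2.072×10⁻¹⁷ J.
v_f = √(2·2.072×10⁻¹⁷/3.32×10⁻²⁶) ≈ 3.53×10⁴ m/s.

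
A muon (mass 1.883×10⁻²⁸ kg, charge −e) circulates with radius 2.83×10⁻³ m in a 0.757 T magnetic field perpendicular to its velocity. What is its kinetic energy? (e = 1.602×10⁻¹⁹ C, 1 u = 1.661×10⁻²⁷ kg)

v = |q|Br/m, then KE = ½mv² = (qBr)²/(2m).
v = (1.602×10⁻¹⁹)(0.757)(2.83×10⁻³)/1.883×10⁻²⁸ ≈ 1.823×10⁶ m/s.
KE = ½(1.883×10⁻²⁸)(1.823×10⁶)² ≈ 3.13×10⁻¹⁶ J = 1950 eV.

KE ≈ 1950 eV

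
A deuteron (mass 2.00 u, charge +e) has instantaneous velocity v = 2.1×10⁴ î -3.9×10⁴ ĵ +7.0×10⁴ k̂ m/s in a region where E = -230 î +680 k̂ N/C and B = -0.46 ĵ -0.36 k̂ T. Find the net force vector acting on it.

v×B = (4.62×10⁴, 7560, -9660) N/C.
E + v×B = (4.60×10⁴, 7560, -8980) N/C.
F = q(E + v×B) = (1.602×10⁻¹⁹ C)·(4.60×10⁴, 7560, -8980) = (7.37×10⁻¹⁵, 1.21×10⁻¹⁵, -1.44×10⁻¹⁵) N.

F ≈ (7.37×10⁻¹⁵, 1.21×10⁻¹⁵, -1.44×10⁻¹⁵) N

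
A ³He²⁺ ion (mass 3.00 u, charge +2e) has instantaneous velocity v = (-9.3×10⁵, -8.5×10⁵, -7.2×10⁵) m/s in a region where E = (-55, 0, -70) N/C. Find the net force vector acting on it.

Only an electric field acts, so F = qE = (3.204×10⁻¹⁹ C)·(-55.0, 0, -70.0) = (-1.76×10⁻¹⁷, 0, -2.24×10⁻¹⁷) N.

F ≈ (-1.76×10⁻¹⁷, 0, -2.24×10⁻¹⁷) N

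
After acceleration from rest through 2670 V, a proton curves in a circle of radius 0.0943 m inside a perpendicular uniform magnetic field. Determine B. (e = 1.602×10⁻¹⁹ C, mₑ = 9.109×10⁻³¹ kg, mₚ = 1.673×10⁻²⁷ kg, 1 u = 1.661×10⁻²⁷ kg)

v = √(2|q|V/m) = √(2·1.602×10⁻¹⁹·2670/1.673×10⁻²⁷) ≈ 7.151×10⁵ m/s.
B = mv/(|q|r) = (1.673×10⁻²⁷)(7.151×10⁵)/((1.602×10⁻¹⁹)(0.0943)) ≈ 0.0792 T.

B ≈ 0.0792 T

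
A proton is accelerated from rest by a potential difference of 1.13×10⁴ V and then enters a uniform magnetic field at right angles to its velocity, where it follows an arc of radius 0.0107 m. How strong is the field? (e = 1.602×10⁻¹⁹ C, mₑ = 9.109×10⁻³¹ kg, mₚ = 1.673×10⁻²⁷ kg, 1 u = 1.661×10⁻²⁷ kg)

B ≈ 1.44 T

v = √(2|q|V/m) = √(2·1.602×10⁻¹⁹·1.13×10⁴/1.673×10⁻²⁷) ≈ 1.471×10⁶ m/s.
B = mv/(|q|r) = (1.673×10⁻²⁷)(1.471×10⁶)/((1.602×10⁻¹⁹)(0.0107)) ≈ 1.44 T.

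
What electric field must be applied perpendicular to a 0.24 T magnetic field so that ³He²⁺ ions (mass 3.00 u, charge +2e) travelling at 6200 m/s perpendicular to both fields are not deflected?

For straight-line motion qE = qvB, so E = vB.
E = 6200 × 0.24 = 1500 V/m.

E = 1500 V/m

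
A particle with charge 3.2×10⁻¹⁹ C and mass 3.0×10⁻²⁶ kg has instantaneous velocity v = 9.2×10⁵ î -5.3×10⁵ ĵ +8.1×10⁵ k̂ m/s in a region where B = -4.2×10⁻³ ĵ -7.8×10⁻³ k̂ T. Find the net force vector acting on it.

F ≈ (2.41×10⁻¹⁵, 2.30×10⁻¹⁵, -1.24×10⁻¹⁵) N

v×B = (7540, 7180, -3860) N/C.
F = q v×B = (3.2×10⁻¹⁹ C)·(7540, 7180, -3860) = (2.41×10⁻¹⁵, 2.30×10⁻¹⁵, -1.24×10⁻¹⁵) N.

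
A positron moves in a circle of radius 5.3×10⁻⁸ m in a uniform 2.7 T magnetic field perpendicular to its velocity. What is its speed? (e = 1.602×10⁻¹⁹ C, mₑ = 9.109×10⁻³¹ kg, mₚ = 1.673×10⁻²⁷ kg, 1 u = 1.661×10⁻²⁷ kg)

From |q|vB = mv²/r, v = |q|Br/m.
v = (1.602×10⁻¹⁹)(2.7)(5.3×10⁻⁸)/9.109×10⁻³¹ ≈ 2.5×10⁴ m/s.

v ≈ 2.5×10⁴ m/s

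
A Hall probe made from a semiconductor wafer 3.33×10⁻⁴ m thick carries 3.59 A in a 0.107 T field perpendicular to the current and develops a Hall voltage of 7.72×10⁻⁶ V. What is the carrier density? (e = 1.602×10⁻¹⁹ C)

n ≈ 9.33×10²⁶ m⁻³

From V_H = IB/(n e t), n = IB/(V_H e t).
n = (3.59)(0.107)/((7.72×10⁻⁶)(1.602×10⁻¹⁹)(3.33×10⁻⁴)) ≈ 9.33×10²⁶ m⁻³.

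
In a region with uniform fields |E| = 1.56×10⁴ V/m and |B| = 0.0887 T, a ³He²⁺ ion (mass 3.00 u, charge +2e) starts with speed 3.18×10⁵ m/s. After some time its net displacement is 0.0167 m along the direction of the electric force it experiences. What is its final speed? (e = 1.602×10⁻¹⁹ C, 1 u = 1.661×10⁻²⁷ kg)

B does no work; ΔKE = |q|E d.
½mv_f² = ½mv₀² + |q|Ed = ½(4.983×10⁻²⁷)(3.18×10⁵)² + (3.204×10⁻¹⁹)(1.56×10⁴)(0.0167) ≈ 2.520×10⁻¹⁶ J + 8.347×10⁻¹⁷ J ≈ 3.354×10⁻¹⁶ J.
v_f = √(2·3.354×10⁻¹⁶/4.983×10⁻²⁷) ≈ 3.67×10⁵ m/s.

v_f ≈ 3.67×10⁵ m/s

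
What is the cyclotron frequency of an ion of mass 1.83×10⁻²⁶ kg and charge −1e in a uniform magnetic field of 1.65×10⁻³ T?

f ≈ 2300 Hz

f = |q|B/(2πm).
f = (1.602×10⁻¹⁹)(1.65×10⁻³)/(2π·1.83×10⁻²⁶) ≈ 2300 Hz.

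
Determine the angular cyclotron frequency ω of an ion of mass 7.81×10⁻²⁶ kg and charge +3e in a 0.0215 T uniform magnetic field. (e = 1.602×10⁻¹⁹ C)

ω = |q|B/m.
ω = (4.806×10⁻¹⁹)(0.0215)/7.81×10⁻²⁶ ≈ 1.32×10⁵ rad/s.

ω ≈ 1.32×10⁵ rad/s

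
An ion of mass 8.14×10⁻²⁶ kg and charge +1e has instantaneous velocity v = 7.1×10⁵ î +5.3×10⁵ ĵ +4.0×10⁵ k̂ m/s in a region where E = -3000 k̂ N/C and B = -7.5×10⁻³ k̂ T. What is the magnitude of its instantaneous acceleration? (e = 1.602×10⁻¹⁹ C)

v×B = (-3980, 5320, 0) N/C.
E + v×B = (-3980, 5320, -3000) N/C.
F = q(E + v×B) = (1.602×10⁻¹⁹ C)·(-3980, 5320, -3000) = (-6.37×10⁻¹⁶, 8.53×10⁻¹⁶, -4.81×10⁻¹⁶) N.
|a| = |F|/m = 1.168×10⁻¹⁵/8.14×10⁻²⁶ ≈ 1.43×10¹⁰ m/s².

|a| ≈ 1.43×10¹⁰ m/s²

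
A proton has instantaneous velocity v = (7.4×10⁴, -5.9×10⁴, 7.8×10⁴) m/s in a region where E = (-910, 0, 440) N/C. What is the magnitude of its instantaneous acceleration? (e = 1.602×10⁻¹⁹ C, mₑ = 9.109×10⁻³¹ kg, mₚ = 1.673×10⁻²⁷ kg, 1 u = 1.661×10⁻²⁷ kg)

|a| ≈ 9.68×10¹⁰ m/s²

Only an electric field acts, so F = qE = (1.602×10⁻¹⁹ C)·(-910, 0, 440) = (-1.46×10⁻¹⁶, 0, 7.05×10⁻¹⁷) N.
|a| = |F|/m = 1.619×10⁻¹⁶/1.673×10⁻²⁷ ≈ 9.68×10¹⁰ m/s².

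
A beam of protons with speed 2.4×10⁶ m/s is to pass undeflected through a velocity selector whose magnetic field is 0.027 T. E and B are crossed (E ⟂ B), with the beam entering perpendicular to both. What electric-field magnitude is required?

For straight-line motion qE = qvB, so E = vB.
E = 2.4×10⁶ × 0.027 = 6.5×10⁴ V/m.

E = 6.5×10⁴ V/m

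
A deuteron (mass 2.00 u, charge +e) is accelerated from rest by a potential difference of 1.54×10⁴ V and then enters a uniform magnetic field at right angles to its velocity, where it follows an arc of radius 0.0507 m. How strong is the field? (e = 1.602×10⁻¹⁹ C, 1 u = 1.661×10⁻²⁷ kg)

B ≈ 0.498 T

v = √(2|q|V/m) = √(2·1.602×10⁻¹⁹·1.54×10⁴/3.322×10⁻²⁷) ≈ 1.219×10⁶ m/s.
B = mv/(|q|r) = (3.322×10⁻²⁷)(1.219×10⁶)/((1.602×10⁻¹⁹)(0.0507)) ≈ 0.498 T.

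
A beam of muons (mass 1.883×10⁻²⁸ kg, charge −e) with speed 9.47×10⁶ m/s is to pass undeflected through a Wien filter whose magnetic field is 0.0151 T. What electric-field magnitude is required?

E = 1.43×10⁵ V/m

For straight-line motion qE = qvB, so E = vB.
E = 9.47×10⁶ × 0.0151 = 1.43×10⁵ V/m.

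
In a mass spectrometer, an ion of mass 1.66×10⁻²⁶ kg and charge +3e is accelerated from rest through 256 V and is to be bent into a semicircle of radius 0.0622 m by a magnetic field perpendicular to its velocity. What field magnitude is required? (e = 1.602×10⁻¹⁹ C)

B ≈ 0.0676 T

v = √(2|q|V/m) = √(2·4.806×10⁻¹⁹·256/1.66×10⁻²⁶) ≈ 1.218×10⁵ m/s.
B = mv/(|q|r) = (1.66×10⁻²⁶)(1.218×10⁵)/((4.806×10⁻¹⁹)(0.0622)) ≈ 0.0676 T.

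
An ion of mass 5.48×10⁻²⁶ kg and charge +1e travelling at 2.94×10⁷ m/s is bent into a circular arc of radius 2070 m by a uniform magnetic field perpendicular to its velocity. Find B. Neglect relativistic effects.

B ≈ 4.86×10⁻³ T

From |q|vB = mv²/r, B = mv/(|q|r).
B = (5.48×10⁻²⁶)(2.94×10⁷)/((1.602×10⁻¹⁹)(2070)) ≈ 4.86×10⁻³ T.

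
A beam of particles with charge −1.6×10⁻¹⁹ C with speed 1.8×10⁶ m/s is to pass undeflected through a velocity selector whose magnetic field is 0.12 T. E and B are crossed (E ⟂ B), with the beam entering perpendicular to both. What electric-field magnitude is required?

For straight-line motion qE = qvB, so E = vB.
E = 1.8×10⁶ × 0.12 = 2.2×10⁵ V/m.

E = 2.2×10⁵ V/m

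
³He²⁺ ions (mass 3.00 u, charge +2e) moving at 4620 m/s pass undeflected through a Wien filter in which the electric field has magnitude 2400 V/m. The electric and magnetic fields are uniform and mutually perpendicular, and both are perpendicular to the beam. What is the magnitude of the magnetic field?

Balance of forces in the selector: qE = qvB ⇒ B = E/v.
B = 2400/4620 = 0.519 T.

B = 0.519 T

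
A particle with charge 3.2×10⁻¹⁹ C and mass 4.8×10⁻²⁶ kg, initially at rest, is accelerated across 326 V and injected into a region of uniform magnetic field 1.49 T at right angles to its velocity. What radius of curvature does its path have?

Acceleration: |q|V = ½mv² ⇒ v = √(2|q|V/m) = √(2·3.2×10⁻¹⁹·326/4.8×10⁻²⁶) ≈ 6.593×10⁴ m/s.
In the field: r = mv/(|q|B) = (4.8×10⁻²⁶)(6.593×10⁴)/((3.2×10⁻¹⁹)(1.49)) ≈ 6.64×10⁻³ m.

r ≈ 6.64×10⁻³ m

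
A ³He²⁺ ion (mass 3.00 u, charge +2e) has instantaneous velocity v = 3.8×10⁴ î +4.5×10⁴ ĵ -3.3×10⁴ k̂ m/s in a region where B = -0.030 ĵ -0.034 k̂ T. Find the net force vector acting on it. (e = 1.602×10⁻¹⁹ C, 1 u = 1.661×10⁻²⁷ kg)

v×B = (-2520, 1290, -1140) N/C.
F = q v×B = (3.204×10⁻¹⁹ C)·(-2520, 1290, -1140) = (-8.07×10⁻¹⁶, 4.14×10⁻¹⁶, -3.65×10⁻¹⁶) N.

F ≈ (-8.07×10⁻¹⁶, 4.14×10⁻¹⁶, -3.65×10⁻¹⁶) N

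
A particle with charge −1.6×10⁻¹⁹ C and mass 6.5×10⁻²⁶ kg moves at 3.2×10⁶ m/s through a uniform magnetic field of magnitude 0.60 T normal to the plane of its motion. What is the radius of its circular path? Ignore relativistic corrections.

r ≈ 2.2 m

The magnetic force provides the centripetal force: |q|vB = mv²/r.
r = mv/(|q|B) = (6.5×10⁻²⁶)(3.2×10⁶)/((1.6×10⁻¹⁹)(0.60)) ≈ 2.2 m.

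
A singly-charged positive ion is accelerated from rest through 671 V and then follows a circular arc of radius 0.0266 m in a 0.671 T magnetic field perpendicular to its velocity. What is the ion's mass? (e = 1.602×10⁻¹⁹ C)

Combine |q|V = ½mv² and r = mv/(|q|B): eliminate v to get m = qB²r²/(2V).
m = (1.602×10⁻¹⁹)(0.671)²(0.0266)²/(2·671) ≈ 3.80×10⁻²⁶ kg.

m ≈ 3.80×10⁻²⁶ kg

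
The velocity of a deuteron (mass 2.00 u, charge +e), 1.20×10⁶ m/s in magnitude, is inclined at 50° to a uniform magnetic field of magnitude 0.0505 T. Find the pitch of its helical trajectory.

p ≈ 1.99 m

v∥ = v cosθ = 1.20×10⁶·cos50° ≈ 7.713×10⁵ m/s.
T = 2πm/(|q|B) = 2π(3.322×10⁻²⁷)/((1.602×10⁻¹⁹)(0.0505)) ≈ 2.580×10⁻⁶ s.
pitch = v∥ T = (7.713×10⁵)(2.580×10⁻⁶) ≈ 1.99 m.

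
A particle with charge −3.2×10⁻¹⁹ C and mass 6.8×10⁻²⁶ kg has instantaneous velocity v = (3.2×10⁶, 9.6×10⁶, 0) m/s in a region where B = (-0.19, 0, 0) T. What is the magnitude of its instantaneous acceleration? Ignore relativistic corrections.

v×B = (0, 0, 1.82×10⁶) N/C.
F = q v×B = (−3.2×10⁻¹⁹ C)·(0, 0, 1.82×10⁶) = (0, 0, -5.84×10⁻¹³) N.
|a| = |F|/m = 5.837×10⁻¹³/6.8×10⁻²⁶ ≈ 8.58×10¹² m/s².

|a| ≈ 8.58×10¹² m/s²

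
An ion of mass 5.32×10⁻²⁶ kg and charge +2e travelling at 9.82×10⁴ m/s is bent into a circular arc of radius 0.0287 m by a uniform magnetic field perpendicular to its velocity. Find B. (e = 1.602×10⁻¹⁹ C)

From |q|vB = mv²/r, B = mv/(|q|r).
B = (5.32×10⁻²⁶)(9.82×10⁴)/((3.204×10⁻¹⁹)(0.0287)) ≈ 0.568 T.

B ≈ 0.568 T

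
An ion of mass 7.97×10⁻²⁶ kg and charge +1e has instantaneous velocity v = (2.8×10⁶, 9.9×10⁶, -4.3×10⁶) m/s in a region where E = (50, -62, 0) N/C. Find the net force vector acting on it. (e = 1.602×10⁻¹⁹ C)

Only an electric field acts, so F = qE = (1.602×10⁻¹⁹ C)·(50.0, -62.0, 0) = (8.01×10⁻¹⁸, -9.93×10⁻¹⁸, 0) N.

F ≈ (8.01×10⁻¹⁸, -9.93×10⁻¹⁸, 0) N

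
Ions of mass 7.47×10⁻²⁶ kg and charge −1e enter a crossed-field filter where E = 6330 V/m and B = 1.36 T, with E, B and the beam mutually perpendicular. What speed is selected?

v = 4650 m/s

Zero net Lorentz force requires |qE| = |q v×B|, i.e. E = vB.
v = E/B = 6330/1.36 = 4650 m/s.
The result is independent of the particle's charge and mass.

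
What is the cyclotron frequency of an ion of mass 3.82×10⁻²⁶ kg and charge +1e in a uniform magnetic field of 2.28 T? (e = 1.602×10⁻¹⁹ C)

f ≈ 1.52×10⁶ Hz

f = |q|B/(2πm).
f = (1.602×10⁻¹⁹)(2.28)/(2π·3.82×10⁻²⁶) ≈ 1.52×10⁶ Hz.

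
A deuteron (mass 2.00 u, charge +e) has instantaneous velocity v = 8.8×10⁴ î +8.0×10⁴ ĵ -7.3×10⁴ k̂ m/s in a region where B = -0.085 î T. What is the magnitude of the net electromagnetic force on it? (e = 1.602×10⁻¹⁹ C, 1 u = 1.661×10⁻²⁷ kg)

v×B = (0, 6200, 6800) N/C.
F = q v×B = (1.602×10⁻¹⁹ C)·(0, 6200, 6800) = (0, 9.94×10⁻¹⁶, 1.09×10⁻¹⁵) N.
|F| = 1.47×10⁻¹⁵ N.

|F| ≈ 1.47×10⁻¹⁵ N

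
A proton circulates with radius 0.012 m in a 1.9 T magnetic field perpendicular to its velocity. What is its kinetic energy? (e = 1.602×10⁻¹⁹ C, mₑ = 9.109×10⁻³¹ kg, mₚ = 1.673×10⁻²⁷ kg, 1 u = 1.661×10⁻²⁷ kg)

v = |q|Br/m, then KE = ½mv² = (qBr)²/(2m).
v = (1.602×10⁻¹⁹)(1.9)(0.012)/1.673×10⁻²⁷ ≈ 2.183×10⁶ m/s.
KE = ½(1.673×10⁻²⁷)(2.183×10⁶)² ≈ 4.0×10⁻¹⁵ J.

KE ≈ 4.0×10⁻¹⁵ J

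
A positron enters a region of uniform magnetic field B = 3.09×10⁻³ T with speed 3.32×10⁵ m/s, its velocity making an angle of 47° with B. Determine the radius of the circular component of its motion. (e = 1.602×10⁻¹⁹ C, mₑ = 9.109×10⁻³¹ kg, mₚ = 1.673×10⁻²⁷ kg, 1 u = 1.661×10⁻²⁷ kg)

r ≈ 4.47×10⁻⁴ m

v⊥ = v sinθ = 3.32×10⁵·sin47° ≈ 2.428×10⁵ m/s.
r = m v⊥/(|q|B) = (9.109×10⁻³¹)(2.428×10⁵)/((1.602×10⁻¹⁹)(3.09×10⁻³)) ≈ 4.47×10⁻⁴ m.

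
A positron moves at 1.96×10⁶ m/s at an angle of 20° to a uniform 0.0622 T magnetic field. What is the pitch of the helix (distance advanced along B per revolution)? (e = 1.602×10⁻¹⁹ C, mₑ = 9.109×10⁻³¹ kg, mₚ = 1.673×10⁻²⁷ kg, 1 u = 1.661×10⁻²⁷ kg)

p ≈ 1.06×10⁻³ m

v∥ = v cosθ = 1.96×10⁶·cos20° ≈ 1.842×10⁶ m/s.
T = 2πm/(|q|B) = 2π(9.109×10⁻³¹)/((1.602×10⁻¹⁹)(0.0622)) ≈ 5.744×10⁻¹⁰ s.
pitch = v∥ T = (1.842×10⁶)(5.744×10⁻¹⁰) ≈ 1.06×10⁻³ m.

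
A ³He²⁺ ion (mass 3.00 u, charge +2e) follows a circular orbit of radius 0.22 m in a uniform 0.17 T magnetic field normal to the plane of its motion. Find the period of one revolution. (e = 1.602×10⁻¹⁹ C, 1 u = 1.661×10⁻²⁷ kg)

T ≈ 5.7×10⁻⁷ s

The cyclotron period depends only on m, q, B: T = 2πm/(|q|B).
T = 2π(4.983×10⁻²⁷)/((3.204×10⁻¹⁹)(0.17)) ≈ 5.7×10⁻⁷ s.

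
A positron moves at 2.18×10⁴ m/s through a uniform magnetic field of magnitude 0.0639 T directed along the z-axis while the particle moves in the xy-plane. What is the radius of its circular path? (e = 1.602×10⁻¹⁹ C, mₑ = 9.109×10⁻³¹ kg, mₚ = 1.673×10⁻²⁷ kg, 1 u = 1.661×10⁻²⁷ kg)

The magnetic force provides the centripetal force: |q|vB = mv²/r.
r = mv/(|q|B) = (9.109×10⁻³¹)(2.18×10⁴)/((1.602×10⁻¹⁹)(0.0639)) ≈ 1.94×10⁻⁶ m.

r ≈ 1.94×10⁻⁶ m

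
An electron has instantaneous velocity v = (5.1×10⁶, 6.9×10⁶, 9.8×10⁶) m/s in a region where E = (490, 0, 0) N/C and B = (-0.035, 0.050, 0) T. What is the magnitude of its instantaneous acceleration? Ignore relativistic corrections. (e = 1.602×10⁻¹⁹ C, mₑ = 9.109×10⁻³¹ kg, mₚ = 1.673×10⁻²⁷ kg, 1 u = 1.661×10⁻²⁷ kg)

v×B = (-4.90×10⁵, -3.43×10⁵, 4.96×10⁵) N/C.
E + v×B = (-4.90×10⁵, -3.43×10⁵, 4.96×10⁵) N/C.
F = q(E + v×B) = (−1.602×10⁻¹⁹ C)·(-4.90×10⁵, -3.43×10⁵, 4.96×10⁵) = (7.84×10⁻¹⁴, 5.49×10⁻¹⁴, -7.95×10⁻¹⁴) N.
|a| = |F|/m = 1.245×10⁻¹³/9.109×10⁻³¹ ≈ 1.37×10¹⁷ m/s².

|a| ≈ 1.37×10¹⁷ m/s²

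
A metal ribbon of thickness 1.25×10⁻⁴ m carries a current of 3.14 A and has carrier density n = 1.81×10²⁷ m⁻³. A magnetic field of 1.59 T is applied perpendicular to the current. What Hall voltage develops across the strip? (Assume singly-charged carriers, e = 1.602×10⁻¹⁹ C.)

V_H = IB/(n e t).
V_H = (3.14)(1.59)/((1.81×10²⁷)(1.602×10⁻¹⁹)(1.25×10⁻⁴)) ≈ 1.38×10⁻⁴ V.

V_H ≈ 1.38×10⁻⁴ V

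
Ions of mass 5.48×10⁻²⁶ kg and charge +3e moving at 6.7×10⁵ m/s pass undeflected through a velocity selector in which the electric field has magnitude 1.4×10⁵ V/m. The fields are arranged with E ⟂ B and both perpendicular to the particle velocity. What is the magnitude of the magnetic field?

B = 0.21 T

Balance of forces in the selector: qE = qvB ⇒ B = E/v.
B = 1.4×10⁵/6.7×10⁵ = 0.21 T.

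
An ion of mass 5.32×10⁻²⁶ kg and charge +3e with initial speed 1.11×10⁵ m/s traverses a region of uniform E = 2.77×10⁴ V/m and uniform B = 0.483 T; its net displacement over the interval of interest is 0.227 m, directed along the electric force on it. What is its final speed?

v_f ≈ 3.55×10⁵ m/s

B does no work; ΔKE = |q|E d.
½mv_f² = ½mv₀² + |q|Ed = ½(5.32×10⁻²⁶)(1.11×10⁵)² + (4.806×10⁻¹⁹)(2.77×10⁴)(0.227) ≈ 3.277×10⁻¹⁶ J + 3.022×10⁻¹⁵ J ≈ 3.350×10⁻¹⁵ J.
v_f = √(2·3.350×10⁻¹⁵/5.32×10⁻²⁶) ≈ 3.55×10⁵ m/s.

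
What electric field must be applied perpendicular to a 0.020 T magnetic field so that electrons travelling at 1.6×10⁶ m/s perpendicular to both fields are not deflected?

E = 3.2×10⁴ V/m

For straight-line motion qE = qvB, so E = vB.
E = 1.6×10⁶ × 0.020 = 3.2×10⁴ V/m.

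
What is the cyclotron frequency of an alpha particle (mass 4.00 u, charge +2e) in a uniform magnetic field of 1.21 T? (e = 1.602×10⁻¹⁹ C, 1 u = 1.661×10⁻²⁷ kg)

f = |q|B/(2πm).
f = (3.204×10⁻¹⁹)(1.21)/(2π·6.644×10⁻²⁷) ≈ 9.29×10⁶ Hz.

f ≈ 9.29×10⁶ Hz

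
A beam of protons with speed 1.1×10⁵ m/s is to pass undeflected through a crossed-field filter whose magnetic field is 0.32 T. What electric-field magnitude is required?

For straight-line motion qE = qvB, so E = vB.
E = 1.1×10⁵ × 0.32 = 3.5×10⁴ V/m.

E = 3.5×10⁴ V/m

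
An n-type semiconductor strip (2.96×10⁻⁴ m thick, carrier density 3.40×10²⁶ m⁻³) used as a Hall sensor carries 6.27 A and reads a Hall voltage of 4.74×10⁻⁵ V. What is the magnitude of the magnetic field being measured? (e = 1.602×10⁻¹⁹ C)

From V_H = IB/(n e t), B = V_H n e t / I.
B = (4.74×10⁻⁵)(3.40×10²⁶)(1.602×10⁻¹⁹)(2.96×10⁻⁴)/6.27 ≈ 0.122 T.

B ≈ 0.122 T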